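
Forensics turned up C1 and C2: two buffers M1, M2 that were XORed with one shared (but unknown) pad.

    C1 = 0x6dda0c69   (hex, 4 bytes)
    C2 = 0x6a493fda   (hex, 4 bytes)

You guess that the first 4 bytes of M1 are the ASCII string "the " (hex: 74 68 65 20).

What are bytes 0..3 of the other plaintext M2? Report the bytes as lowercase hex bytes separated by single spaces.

First, C1 ⊕ C2 = (M1 ⊕ K) ⊕ (M2 ⊕ K) = M1 ⊕ M2, so the key drops out. Then M2 = (M1 ⊕ M2) ⊕ M1 over the first 4 bytes.
byte 0: (6d xor 6a) xor 74 = 07 xor 74 = 73
byte 1: (da xor 49) xor 68 = 93 xor 68 = fb
byte 2: (0c xor 3f) xor 65 = 33 xor 65 = 56
byte 3: (69 xor da) xor 20 = b3 xor 20 = 93

73 fb 56 93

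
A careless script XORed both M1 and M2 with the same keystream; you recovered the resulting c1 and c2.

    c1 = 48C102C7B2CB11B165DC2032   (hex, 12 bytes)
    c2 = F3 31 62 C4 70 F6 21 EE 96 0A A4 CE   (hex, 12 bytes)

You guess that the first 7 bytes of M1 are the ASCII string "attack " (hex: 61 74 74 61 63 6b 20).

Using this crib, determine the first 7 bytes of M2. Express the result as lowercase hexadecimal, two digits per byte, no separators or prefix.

da841462a15610

First, c1 ⊕ c2 = (M1 ⊕ K) ⊕ (M2 ⊕ K) = M1 ⊕ M2, so the key drops out. Then M2 = (M1 ⊕ M2) ⊕ M1 over the first 7 bytes.
byte 0: (48 XOR f3) XOR 61 = bb XOR 61 = da
byte 1: (c1 XOR 31) XOR 74 = f0 XOR 74 = 84
byte 2: (02 XOR 62) XOR 74 = 60 XOR 74 = 14
byte 3: (c7 XOR c4) XOR 61 = 03 XOR 61 = 62
byte 4: (b2 XOR 70) XOR 63 = c2 XOR 63 = a1
byte 5: (cb XOR f6) XOR 6b = 3d XOR 6b = 56
byte 6: (11 XOR 21) XOR 20 = 30 XOR 20 = 10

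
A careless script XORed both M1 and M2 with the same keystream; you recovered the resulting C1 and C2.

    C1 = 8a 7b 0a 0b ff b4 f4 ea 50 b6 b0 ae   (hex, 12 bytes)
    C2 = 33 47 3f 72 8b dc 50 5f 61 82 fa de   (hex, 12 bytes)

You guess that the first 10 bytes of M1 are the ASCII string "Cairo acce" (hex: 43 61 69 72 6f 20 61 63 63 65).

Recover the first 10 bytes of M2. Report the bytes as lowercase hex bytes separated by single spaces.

fa 5d 5c 0b 1b 48 c5 d6 52 51

First, C1 ⊕ C2 = (M1 ⊕ K) ⊕ (M2 ⊕ K) = M1 ⊕ M2, so the key drops out. Then M2 = (M1 ⊕ M2) ⊕ M1 over the first 10 bytes.
byte 0: (8a ^ 33) ^ 43 = b9 ^ 43 = fa
byte 1: (7b ^ 47) ^ 61 = 3c ^ 61 = 5d
byte 2: (0a ^ 3f) ^ 69 = 35 ^ 69 = 5c
byte 3: (0b ^ 72) ^ 72 = 79 ^ 72 = 0b
byte 4: (ff ^ 8b) ^ 6f = 74 ^ 6f = 1b
byte 5: (b4 ^ dc) ^ 20 = 68 ^ 20 = 48
byte 6: (f4 ^ 50) ^ 61 = a4 ^ 61 = c5
byte 7: (ea ^ 5f) ^ 63 = b5 ^ 63 = d6
byte 8: (50 ^ 61) ^ 63 = 31 ^ 63 = 52
byte 9: (b6 ^ 82) ^ 65 = 34 ^ 65 = 51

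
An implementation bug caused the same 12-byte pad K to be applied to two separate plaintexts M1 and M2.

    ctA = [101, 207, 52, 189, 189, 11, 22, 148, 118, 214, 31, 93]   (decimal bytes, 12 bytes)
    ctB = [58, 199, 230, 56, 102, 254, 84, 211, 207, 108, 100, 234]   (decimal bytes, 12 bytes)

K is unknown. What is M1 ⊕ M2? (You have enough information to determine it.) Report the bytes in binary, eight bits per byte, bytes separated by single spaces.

01011111 00001000 11010010 10000101 11011011 11110101 01000010 01000111 10111001 10111010 01111011 10110111

ctA ⊕ ctB = (M1 ⊕ K) ⊕ (M2 ⊕ K) = M1 ⊕ M2 — the shared key cancels under XOR.
byte 0: 65 ⊕ 3a = 5f
byte 1: cf ⊕ c7 = 08
byte 2: 34 ⊕ e6 = d2
byte 3: bd ⊕ 38 = 85
byte 4: bd ⊕ 66 = db
byte 5: 0b ⊕ fe = f5
byte 6: 16 ⊕ 54 = 42
byte 7: 94 ⊕ d3 = 47
byte 8: 76 ⊕ cf = b9
byte 9: d6 ⊕ 6c = ba
byte 10: 1f ⊕ 64 = 7b
byte 11: 5d ⊕ ea = b7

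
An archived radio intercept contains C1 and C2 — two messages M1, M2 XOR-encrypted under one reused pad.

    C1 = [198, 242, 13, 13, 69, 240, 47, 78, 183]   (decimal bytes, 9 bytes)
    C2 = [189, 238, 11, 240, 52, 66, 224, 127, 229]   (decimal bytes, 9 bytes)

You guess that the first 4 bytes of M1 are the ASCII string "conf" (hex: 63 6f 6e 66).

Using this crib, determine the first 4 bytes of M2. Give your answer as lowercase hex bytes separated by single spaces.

18 73 68 9b

First, C1 ⊕ C2 = (M1 ⊕ K) ⊕ (M2 ⊕ K) = M1 ⊕ M2, so the key drops out. Then M2 = (M1 ⊕ M2) ⊕ M1 over the first 4 bytes.
byte 0: (c6 ⊕ bd) ⊕ 63 = 7b ⊕ 63 = 18
byte 1: (f2 ⊕ ee) ⊕ 6f = 1c ⊕ 6f = 73
byte 2: (0d ⊕ 0b) ⊕ 6e = 06 ⊕ 6e = 68
byte 3: (0d ⊕ f0) ⊕ 66 = fd ⊕ 66 = 9b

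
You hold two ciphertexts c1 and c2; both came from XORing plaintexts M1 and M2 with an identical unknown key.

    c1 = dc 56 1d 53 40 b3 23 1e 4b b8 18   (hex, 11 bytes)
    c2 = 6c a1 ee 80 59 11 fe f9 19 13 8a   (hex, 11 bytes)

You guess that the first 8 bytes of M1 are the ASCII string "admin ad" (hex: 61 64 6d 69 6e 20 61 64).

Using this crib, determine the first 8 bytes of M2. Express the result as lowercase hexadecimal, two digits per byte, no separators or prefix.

First, c1 ⊕ c2 = (M1 ⊕ K) ⊕ (M2 ⊕ K) = M1 ⊕ M2, so the key drops out. Then M2 = (M1 ⊕ M2) ⊕ M1 over the first 8 bytes.
byte 0: (dc ^ 6c) ^ 61 = b0 ^ 61 = d1
byte 1: (56 ^ a1) ^ 64 = f7 ^ 64 = 93
byte 2: (1d ^ ee) ^ 6d = f3 ^ 6d = 9e
byte 3: (53 ^ 80) ^ 69 = d3 ^ 69 = ba
byte 4: (40 ^ 59) ^ 6e = 19 ^ 6e = 77
byte 5: (b3 ^ 11) ^ 20 = a2 ^ 20 = 82
byte 6: (23 ^ fe) ^ 61 = dd ^ 61 = bc
byte 7: (1e ^ f9) ^ 64 = e7 ^ 64 = 83

d1939eba7782bc83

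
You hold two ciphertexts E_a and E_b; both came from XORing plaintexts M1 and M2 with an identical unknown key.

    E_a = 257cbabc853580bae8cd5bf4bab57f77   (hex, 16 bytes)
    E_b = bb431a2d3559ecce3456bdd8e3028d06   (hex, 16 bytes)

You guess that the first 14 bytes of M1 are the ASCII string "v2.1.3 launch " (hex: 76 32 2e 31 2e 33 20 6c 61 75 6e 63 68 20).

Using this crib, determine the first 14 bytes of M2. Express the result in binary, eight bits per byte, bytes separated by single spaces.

11101000 00001101 10001110 10100000 10011110 01011111 01001100 00011000 10111101 11101110 10001000 01001111 00110001 10010111

First, E_a ⊕ E_b = (M1 ⊕ K) ⊕ (M2 ⊕ K) = M1 ⊕ M2, so the key drops out. Then M2 = (M1 ⊕ M2) ⊕ M1 over the first 14 bytes.
byte 0: (25 XOR bb) XOR 76 = 9e XOR 76 = e8
byte 1: (7c XOR 43) XOR 32 = 3f XOR 32 = 0d
byte 2: (ba XOR 1a) XOR 2e = a0 XOR 2e = 8e
byte 3: (bc XOR 2d) XOR 31 = 91 XOR 31 = a0
byte 4: (85 XOR 35) XOR 2e = b0 XOR 2e = 9e
byte 5: (35 XOR 59) XOR 33 = 6c XOR 33 = 5f
byte 6: (80 XOR ec) XOR 20 = 6c XOR 20 = 4c
byte 7: (ba XOR ce) XOR 6c = 74 XOR 6c = 18
byte 8: (e8 XOR 34) XOR 61 = dc XOR 61 = bd
byte 9: (cd XOR 56) XOR 75 = 9b XOR 75 = ee
byte 10: (5b XOR bd) XOR 6e = e6 XOR 6e = 88
byte 11: (f4 XOR d8) XOR 63 = 2c XOR 63 = 4f
byte 12: (ba XOR e3) XOR 68 = 59 XOR 68 = 31
byte 13: (b5 XOR 02) XOR 20 = b7 XOR 20 = 97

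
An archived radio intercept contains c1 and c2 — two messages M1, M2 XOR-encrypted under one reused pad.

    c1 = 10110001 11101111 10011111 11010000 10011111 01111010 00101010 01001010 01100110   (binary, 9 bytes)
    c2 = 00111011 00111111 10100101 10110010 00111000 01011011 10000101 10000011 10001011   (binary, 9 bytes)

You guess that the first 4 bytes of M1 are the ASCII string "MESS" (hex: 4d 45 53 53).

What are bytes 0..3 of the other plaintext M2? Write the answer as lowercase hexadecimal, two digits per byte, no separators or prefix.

First, c1 ⊕ c2 = (M1 ⊕ K) ⊕ (M2 ⊕ K) = M1 ⊕ M2, so the key drops out. Then M2 = (M1 ⊕ M2) ⊕ M1 over the first 4 bytes.
byte 0: (b1 ⊕ 3b) ⊕ 4d = 8a ⊕ 4d = c7
byte 1: (ef ⊕ 3f) ⊕ 45 = d0 ⊕ 45 = 95
byte 2: (9f ⊕ a5) ⊕ 53 = 3a ⊕ 53 = 69
byte 3: (d0 ⊕ b2) ⊕ 53 = 62 ⊕ 53 = 31

c7956931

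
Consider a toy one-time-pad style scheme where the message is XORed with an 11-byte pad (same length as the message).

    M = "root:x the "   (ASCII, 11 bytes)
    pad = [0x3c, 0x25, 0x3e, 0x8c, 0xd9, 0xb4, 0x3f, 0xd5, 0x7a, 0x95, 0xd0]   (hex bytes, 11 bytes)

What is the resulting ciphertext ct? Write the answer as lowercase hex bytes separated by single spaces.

72 ^ 3c = 4e
6f ^ 25 = 4a
6f ^ 3e = 51
74 ^ 8c = f8
3a ^ d9 = e3
78 ^ b4 = cc
20 ^ 3f = 1f
74 ^ d5 = a1
68 ^ 7a = 12
65 ^ 95 = f0
20 ^ d0 = f0

4e 4a 51 f8 e3 cc 1f a1 12 f0 f0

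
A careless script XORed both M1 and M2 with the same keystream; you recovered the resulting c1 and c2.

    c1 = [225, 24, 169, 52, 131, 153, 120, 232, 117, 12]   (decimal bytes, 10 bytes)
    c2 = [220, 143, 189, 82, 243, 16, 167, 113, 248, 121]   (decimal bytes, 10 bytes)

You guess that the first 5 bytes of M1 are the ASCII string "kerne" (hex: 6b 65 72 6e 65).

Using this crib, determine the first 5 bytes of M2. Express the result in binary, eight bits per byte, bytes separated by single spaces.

First, c1 ⊕ c2 = (M1 ⊕ K) ⊕ (M2 ⊕ K) = M1 ⊕ M2, so the key drops out. Then M2 = (M1 ⊕ M2) ⊕ M1 over the first 5 bytes.
byte 0: (e1 xor dc) xor 6b = 3d xor 6b = 56
byte 1: (18 xor 8f) xor 65 = 97 xor 65 = f2
byte 2: (a9 xor bd) xor 72 = 14 xor 72 = 66
byte 3: (34 xor 52) xor 6e = 66 xor 6e = 08
byte 4: (83 xor f3) xor 65 = 70 xor 65 = 15

01010110 11110010 01100110 00001000 00010101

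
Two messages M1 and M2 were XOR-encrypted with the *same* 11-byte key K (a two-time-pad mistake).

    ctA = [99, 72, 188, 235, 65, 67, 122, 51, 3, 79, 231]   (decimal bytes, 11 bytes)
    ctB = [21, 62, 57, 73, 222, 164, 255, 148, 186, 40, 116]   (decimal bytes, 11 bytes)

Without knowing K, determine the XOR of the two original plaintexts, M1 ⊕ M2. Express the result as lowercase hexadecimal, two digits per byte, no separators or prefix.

ctA ⊕ ctB = (M1 ⊕ K) ⊕ (M2 ⊕ K) = M1 ⊕ M2 — the shared key cancels under XOR.
63 ^ 15 = 76
48 ^ 3e = 76
bc ^ 39 = 85
eb ^ 49 = a2
41 ^ de = 9f
43 ^ a4 = e7
7a ^ ff = 85
33 ^ 94 = a7
03 ^ ba = b9
4f ^ 28 = 67
e7 ^ 74 = 93

767685a29fe785a7b96793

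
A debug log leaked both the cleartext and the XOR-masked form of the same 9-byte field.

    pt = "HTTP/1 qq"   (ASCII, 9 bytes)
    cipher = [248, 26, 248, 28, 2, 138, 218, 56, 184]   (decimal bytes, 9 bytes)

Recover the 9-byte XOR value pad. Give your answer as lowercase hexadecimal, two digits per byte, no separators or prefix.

Since cipher = pt ⊕ pad, XORing both sides with pt gives pad = pt ⊕ cipher.
byte 0: 48 XOR f8 = b0
byte 1: 54 XOR 1a = 4e
byte 2: 54 XOR f8 = ac
byte 3: 50 XOR 1c = 4c
byte 4: 2f XOR 02 = 2d
byte 5: 31 XOR 8a = bb
byte 6: 20 XOR da = fa
byte 7: 71 XOR 38 = 49
byte 8: 71 XOR b8 = c9

b04eac4c2dbbfa49c9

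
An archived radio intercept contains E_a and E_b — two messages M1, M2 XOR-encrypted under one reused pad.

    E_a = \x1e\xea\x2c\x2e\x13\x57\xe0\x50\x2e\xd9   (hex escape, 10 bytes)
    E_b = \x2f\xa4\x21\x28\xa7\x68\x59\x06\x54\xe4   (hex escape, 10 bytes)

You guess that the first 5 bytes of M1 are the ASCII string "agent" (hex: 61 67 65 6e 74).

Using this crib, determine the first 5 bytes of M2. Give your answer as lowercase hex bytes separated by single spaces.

50 29 68 68 c0

First, E_a ⊕ E_b = (M1 ⊕ K) ⊕ (M2 ⊕ K) = M1 ⊕ M2, so the key drops out. Then M2 = (M1 ⊕ M2) ⊕ M1 over the first 5 bytes.
byte 0: (1e ⊕ 2f) ⊕ 61 = 31 ⊕ 61 = 50
byte 1: (ea ⊕ a4) ⊕ 67 = 4e ⊕ 67 = 29
byte 2: (2c ⊕ 21) ⊕ 65 = 0d ⊕ 65 = 68
byte 3: (2e ⊕ 28) ⊕ 6e = 06 ⊕ 6e = 68
byte 4: (13 ⊕ a7) ⊕ 74 = b4 ⊕ 74 = c0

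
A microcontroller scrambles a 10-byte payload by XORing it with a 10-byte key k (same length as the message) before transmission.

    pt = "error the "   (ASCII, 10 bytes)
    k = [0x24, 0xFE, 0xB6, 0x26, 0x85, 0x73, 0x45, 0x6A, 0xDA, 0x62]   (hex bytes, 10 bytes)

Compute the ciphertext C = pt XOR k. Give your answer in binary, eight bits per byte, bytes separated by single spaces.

101 ⊕  36 =  65
114 ⊕ 254 = 140
114 ⊕ 182 = 196
111 ⊕  38 =  73
114 ⊕ 133 = 247
 32 ⊕ 115 =  83
116 ⊕  69 =  49
104 ⊕ 106 =   2
101 ⊕ 218 = 191
 32 ⊕  98 =  66

01000001 10001100 11000100 01001001 11110111 01010011 00110001 00000010 10111111 01000010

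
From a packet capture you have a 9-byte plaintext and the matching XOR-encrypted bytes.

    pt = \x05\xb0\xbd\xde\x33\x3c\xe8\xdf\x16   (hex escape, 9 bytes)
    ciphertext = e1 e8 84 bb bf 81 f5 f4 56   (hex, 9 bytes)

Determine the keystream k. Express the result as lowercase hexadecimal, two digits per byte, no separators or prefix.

Since ciphertext = pt ⊕ k, XORing both sides with pt gives k = pt ⊕ ciphertext.
00000101 xor 11100001 = 11100100
10110000 xor 11101000 = 01011000
10111101 xor 10000100 = 00111001
11011110 xor 10111011 = 01100101
00110011 xor 10111111 = 10001100
00111100 xor 10000001 = 10111101
11101000 xor 11110101 = 00011101
11011111 xor 11110100 = 00101011
00010110 xor 01010110 = 01000000

e45839658cbd1d2b40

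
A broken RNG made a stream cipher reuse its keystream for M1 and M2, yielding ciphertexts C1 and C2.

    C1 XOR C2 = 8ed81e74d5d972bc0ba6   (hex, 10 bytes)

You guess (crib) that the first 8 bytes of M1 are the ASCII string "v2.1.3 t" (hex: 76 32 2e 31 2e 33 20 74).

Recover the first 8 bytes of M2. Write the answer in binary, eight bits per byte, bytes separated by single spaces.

11111000 11101010 00110000 01000101 11111011 11101010 01010010 11001000

Since C1 ⊕ C2 = M1 ⊕ M2, XORing with the guessed M1 bytes yields the corresponding M2 bytes: M2 = (C1 ⊕ C2) ⊕ M1.
8e XOR 76 = f8
d8 XOR 32 = ea
1e XOR 2e = 30
74 XOR 31 = 45
d5 XOR 2e = fb
d9 XOR 33 = ea
72 XOR 20 = 52
bc XOR 74 = c8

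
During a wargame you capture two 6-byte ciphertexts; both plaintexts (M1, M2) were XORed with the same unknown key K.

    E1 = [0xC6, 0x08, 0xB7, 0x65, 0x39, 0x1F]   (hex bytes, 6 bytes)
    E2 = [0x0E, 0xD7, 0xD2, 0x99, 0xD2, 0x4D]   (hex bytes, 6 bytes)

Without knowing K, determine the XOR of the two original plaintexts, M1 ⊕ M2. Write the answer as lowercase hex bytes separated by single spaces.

E1 ⊕ E2 = (M1 ⊕ K) ⊕ (M2 ⊕ K) = M1 ⊕ M2 — the shared key cancels under XOR.
198 XOR  14 = 200
  8 XOR 215 = 223
183 XOR 210 = 101
101 XOR 153 = 252
 57 XOR 210 = 235
 31 XOR  77 =  82

c8 df 65 fc eb 52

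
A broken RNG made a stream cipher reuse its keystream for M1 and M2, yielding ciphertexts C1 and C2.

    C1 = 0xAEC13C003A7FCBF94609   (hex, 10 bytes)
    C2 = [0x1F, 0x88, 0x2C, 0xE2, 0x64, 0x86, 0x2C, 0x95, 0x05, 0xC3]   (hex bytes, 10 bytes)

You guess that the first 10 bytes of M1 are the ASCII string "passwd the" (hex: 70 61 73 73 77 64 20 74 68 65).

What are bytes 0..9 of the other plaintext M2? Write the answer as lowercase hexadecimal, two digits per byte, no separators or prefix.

First, C1 ⊕ C2 = (M1 ⊕ K) ⊕ (M2 ⊕ K) = M1 ⊕ M2, so the key drops out. Then M2 = (M1 ⊕ M2) ⊕ M1 over the first 10 bytes.
byte 0: (ae ^ 1f) ^ 70 = b1 ^ 70 = c1
byte 1: (c1 ^ 88) ^ 61 = 49 ^ 61 = 28
byte 2: (3c ^ 2c) ^ 73 = 10 ^ 73 = 63
byte 3: (00 ^ e2) ^ 73 = e2 ^ 73 = 91
byte 4: (3a ^ 64) ^ 77 = 5e ^ 77 = 29
byte 5: (7f ^ 86) ^ 64 = f9 ^ 64 = 9d
byte 6: (cb ^ 2c) ^ 20 = e7 ^ 20 = c7
byte 7: (f9 ^ 95) ^ 74 = 6c ^ 74 = 18
byte 8: (46 ^ 05) ^ 68 = 43 ^ 68 = 2b
byte 9: (09 ^ c3) ^ 65 = ca ^ 65 = af

c1286391299dc7182baf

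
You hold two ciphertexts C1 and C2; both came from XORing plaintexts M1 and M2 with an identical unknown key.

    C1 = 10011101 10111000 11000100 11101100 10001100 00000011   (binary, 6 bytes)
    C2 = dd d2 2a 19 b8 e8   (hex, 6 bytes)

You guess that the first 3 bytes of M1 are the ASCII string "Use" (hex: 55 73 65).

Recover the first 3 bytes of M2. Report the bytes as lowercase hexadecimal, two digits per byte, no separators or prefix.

15198b

First, C1 ⊕ C2 = (M1 ⊕ K) ⊕ (M2 ⊕ K) = M1 ⊕ M2, so the key drops out. Then M2 = (M1 ⊕ M2) ⊕ M1 over the first 3 bytes.
byte 0: (9d XOR dd) XOR 55 = 40 XOR 55 = 15
byte 1: (b8 XOR d2) XOR 73 = 6a XOR 73 = 19
byte 2: (c4 XOR 2a) XOR 65 = ee XOR 65 = 8b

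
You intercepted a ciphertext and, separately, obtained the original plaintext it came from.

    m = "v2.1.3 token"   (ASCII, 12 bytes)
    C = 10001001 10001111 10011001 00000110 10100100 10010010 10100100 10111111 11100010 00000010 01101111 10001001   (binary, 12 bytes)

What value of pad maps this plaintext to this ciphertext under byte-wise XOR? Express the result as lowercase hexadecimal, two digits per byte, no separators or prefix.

ffbdb7378aa184cb8d690ae7

Since C = m ⊕ pad, XORing both sides with m gives pad = m ⊕ C.
01110110 xor 10001001 = 11111111
00110010 xor 10001111 = 10111101
00101110 xor 10011001 = 10110111
00110001 xor 00000110 = 00110111
00101110 xor 10100100 = 10001010
00110011 xor 10010010 = 10100001
00100000 xor 10100100 = 10000100
01110100 xor 10111111 = 11001011
01101111 xor 11100010 = 10001101
01101011 xor 00000010 = 01101001
01100101 xor 01101111 = 00001010
01101110 xor 10001001 = 11100111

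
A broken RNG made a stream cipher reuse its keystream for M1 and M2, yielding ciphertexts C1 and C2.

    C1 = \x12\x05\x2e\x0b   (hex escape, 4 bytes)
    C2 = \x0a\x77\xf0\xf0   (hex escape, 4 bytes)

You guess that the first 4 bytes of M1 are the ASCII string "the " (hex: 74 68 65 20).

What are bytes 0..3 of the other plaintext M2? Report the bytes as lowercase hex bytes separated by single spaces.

6c 1a bb db

First, C1 ⊕ C2 = (M1 ⊕ K) ⊕ (M2 ⊕ K) = M1 ⊕ M2, so the key drops out. Then M2 = (M1 ⊕ M2) ⊕ M1 over the first 4 bytes.
byte 0: (12 ⊕ 0a) ⊕ 74 = 18 ⊕ 74 = 6c
byte 1: (05 ⊕ 77) ⊕ 68 = 72 ⊕ 68 = 1a
byte 2: (2e ⊕ f0) ⊕ 65 = de ⊕ 65 = bb
byte 3: (0b ⊕ f0) ⊕ 20 = fb ⊕ 20 = db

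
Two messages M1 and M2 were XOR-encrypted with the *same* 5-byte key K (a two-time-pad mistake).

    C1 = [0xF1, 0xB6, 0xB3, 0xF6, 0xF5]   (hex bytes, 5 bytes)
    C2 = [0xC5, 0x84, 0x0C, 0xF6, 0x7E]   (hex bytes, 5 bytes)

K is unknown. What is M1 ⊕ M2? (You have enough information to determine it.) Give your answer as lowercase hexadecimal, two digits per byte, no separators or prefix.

C1 ⊕ C2 = (M1 ⊕ K) ⊕ (M2 ⊕ K) = M1 ⊕ M2 — the shared key cancels under XOR.
f1 ^ c5 = 34
b6 ^ 84 = 32
b3 ^ 0c = bf
f6 ^ f6 = 00
f5 ^ 7e = 8b

3432bf008b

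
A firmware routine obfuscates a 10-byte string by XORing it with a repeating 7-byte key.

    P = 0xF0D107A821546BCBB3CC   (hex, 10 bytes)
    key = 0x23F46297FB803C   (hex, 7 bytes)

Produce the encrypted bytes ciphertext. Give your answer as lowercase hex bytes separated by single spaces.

The 7-byte key repeats, so the effective keystream is 23 f4 62 97 fb 80 3c 23 f4 62.
byte 0: f0 xor 23 = d3
byte 1: d1 xor f4 = 25
byte 2: 07 xor 62 = 65
byte 3: a8 xor 97 = 3f
byte 4: 21 xor fb = da
byte 5: 54 xor 80 = d4
byte 6: 6b xor 3c = 57
byte 7: cb xor 23 = e8
byte 8: b3 xor f4 = 47
byte 9: cc xor 62 = ae

d3 25 65 3f da d4 57 e8 47 ae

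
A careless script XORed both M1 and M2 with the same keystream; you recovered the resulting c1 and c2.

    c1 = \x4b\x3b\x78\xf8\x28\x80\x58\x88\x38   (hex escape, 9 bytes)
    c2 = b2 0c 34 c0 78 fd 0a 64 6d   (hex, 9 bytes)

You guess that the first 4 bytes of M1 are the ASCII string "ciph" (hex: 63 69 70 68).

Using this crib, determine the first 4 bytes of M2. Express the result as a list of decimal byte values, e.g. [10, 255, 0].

[154, 94, 60, 80]

First, c1 ⊕ c2 = (M1 ⊕ K) ⊕ (M2 ⊕ K) = M1 ⊕ M2, so the key drops out. Then M2 = (M1 ⊕ M2) ⊕ M1 over the first 4 bytes.
byte 0: (4b XOR b2) XOR 63 = f9 XOR 63 = 9a
byte 1: (3b XOR 0c) XOR 69 = 37 XOR 69 = 5e
byte 2: (78 XOR 34) XOR 70 = 4c XOR 70 = 3c
byte 3: (f8 XOR c0) XOR 68 = 38 XOR 68 = 50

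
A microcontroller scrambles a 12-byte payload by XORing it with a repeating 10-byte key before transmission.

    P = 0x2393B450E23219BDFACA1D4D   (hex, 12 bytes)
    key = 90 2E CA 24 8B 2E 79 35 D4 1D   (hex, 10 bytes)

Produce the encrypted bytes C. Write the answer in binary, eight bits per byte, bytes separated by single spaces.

10110011 10111101 01111110 01110100 01101001 00011100 01100000 10001000 00101110 11010111 10001101 01100011

The 10-byte key repeats, so the effective keystream is 90 2e ca 24 8b 2e 79 35 d4 1d 90 2e.
byte 0: 23 xor 90 = b3
byte 1: 93 xor 2e = bd
byte 2: b4 xor ca = 7e
byte 3: 50 xor 24 = 74
byte 4: e2 xor 8b = 69
byte 5: 32 xor 2e = 1c
byte 6: 19 xor 79 = 60
byte 7: bd xor 35 = 88
byte 8: fa xor d4 = 2e
byte 9: ca xor 1d = d7
byte 10: 1d xor 90 = 8d
byte 11: 4d xor 2e = 63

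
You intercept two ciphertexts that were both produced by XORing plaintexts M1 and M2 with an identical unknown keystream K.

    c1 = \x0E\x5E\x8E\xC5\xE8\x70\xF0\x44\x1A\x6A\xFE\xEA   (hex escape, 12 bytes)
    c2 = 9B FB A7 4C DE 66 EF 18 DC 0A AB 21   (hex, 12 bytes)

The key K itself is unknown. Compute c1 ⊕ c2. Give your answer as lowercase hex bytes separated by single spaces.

95 a5 29 89 36 16 1f 5c c6 60 55 cb

c1 ⊕ c2 = (M1 ⊕ K) ⊕ (M2 ⊕ K) = M1 ⊕ M2 — the shared key cancels under XOR.
0e ⊕ 9b = 95
5e ⊕ fb = a5
8e ⊕ a7 = 29
c5 ⊕ 4c = 89
e8 ⊕ de = 36
70 ⊕ 66 = 16
f0 ⊕ ef = 1f
44 ⊕ 18 = 5c
1a ⊕ dc = c6
6a ⊕ 0a = 60
fe ⊕ ab = 55
ea ⊕ 21 = cb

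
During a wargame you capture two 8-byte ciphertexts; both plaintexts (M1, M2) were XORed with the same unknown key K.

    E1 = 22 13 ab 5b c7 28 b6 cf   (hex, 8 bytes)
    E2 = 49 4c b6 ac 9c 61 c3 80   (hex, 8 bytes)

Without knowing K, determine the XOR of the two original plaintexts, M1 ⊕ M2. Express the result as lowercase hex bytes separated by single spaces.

E1 ⊕ E2 = (M1 ⊕ K) ⊕ (M2 ⊕ K) = M1 ⊕ M2 — the shared key cancels under XOR.
22 XOR 49 = 6b
13 XOR 4c = 5f
ab XOR b6 = 1d
5b XOR ac = f7
c7 XOR 9c = 5b
28 XOR 61 = 49
b6 XOR c3 = 75
cf XOR 80 = 4f

6b 5f 1d f7 5b 49 75 4f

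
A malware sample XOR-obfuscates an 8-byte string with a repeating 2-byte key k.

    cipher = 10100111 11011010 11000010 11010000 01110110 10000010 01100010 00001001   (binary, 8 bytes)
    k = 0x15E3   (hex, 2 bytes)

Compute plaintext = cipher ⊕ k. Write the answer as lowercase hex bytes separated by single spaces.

b2 39 d7 33 63 61 77 ea

The 2-byte key repeats, so the effective keystream is 15 e3 15 e3 15 e3 15 e3.
byte 0: a7 ^ 15 = b2
byte 1: da ^ e3 = 39
byte 2: c2 ^ 15 = d7
byte 3: d0 ^ e3 = 33
byte 4: 76 ^ 15 = 63
byte 5: 82 ^ e3 = 61
byte 6: 62 ^ 15 = 77
byte 7: 09 ^ e3 = ea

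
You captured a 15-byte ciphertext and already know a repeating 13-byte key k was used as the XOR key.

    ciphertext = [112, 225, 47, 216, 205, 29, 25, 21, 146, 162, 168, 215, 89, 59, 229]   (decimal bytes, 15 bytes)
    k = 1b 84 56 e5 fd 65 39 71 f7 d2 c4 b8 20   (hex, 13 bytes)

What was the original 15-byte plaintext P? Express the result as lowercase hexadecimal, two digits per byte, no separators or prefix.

6b65793d3078206465706c6f792061

The 13-byte key repeats, so the effective keystream is 1b 84 56 e5 fd 65 39 71 f7 d2 c4 b8 20 1b 84.
byte 0: 01110000 ⊕ 00011011 = 01101011
byte 1: 11100001 ⊕ 10000100 = 01100101
byte 2: 00101111 ⊕ 01010110 = 01111001
byte 3: 11011000 ⊕ 11100101 = 00111101
byte 4: 11001101 ⊕ 11111101 = 00110000
byte 5: 00011101 ⊕ 01100101 = 01111000
byte 6: 00011001 ⊕ 00111001 = 00100000
byte 7: 00010101 ⊕ 01110001 = 01100100
byte 8: 10010010 ⊕ 11110111 = 01100101
byte 9: 10100010 ⊕ 11010010 = 01110000
byte 10: 10101000 ⊕ 11000100 = 01101100
byte 11: 11010111 ⊕ 10111000 = 01101111
byte 12: 01011001 ⊕ 00100000 = 01111001
byte 13: 00111011 ⊕ 00011011 = 00100000
byte 14: 11100101 ⊕ 10000100 = 01100001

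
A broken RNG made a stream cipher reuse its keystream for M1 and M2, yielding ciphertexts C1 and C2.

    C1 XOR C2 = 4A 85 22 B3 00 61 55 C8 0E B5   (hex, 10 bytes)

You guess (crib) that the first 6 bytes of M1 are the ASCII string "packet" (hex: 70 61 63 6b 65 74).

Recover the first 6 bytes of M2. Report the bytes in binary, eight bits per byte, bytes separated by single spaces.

00111010 11100100 01000001 11011000 01100101 00010101

Since C1 ⊕ C2 = M1 ⊕ M2, XORing with the guessed M1 bytes yields the corresponding M2 bytes: M2 = (C1 ⊕ C2) ⊕ M1.
4a xor 70 = 3a
85 xor 61 = e4
22 xor 63 = 41
b3 xor 6b = d8
00 xor 65 = 65
61 xor 74 = 15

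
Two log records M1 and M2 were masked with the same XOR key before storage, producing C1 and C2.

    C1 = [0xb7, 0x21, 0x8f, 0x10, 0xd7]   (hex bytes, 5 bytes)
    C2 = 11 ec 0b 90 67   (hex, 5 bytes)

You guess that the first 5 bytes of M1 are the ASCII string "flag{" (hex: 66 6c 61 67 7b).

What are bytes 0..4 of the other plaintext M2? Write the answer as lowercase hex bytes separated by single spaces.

First, C1 ⊕ C2 = (M1 ⊕ K) ⊕ (M2 ⊕ K) = M1 ⊕ M2, so the key drops out. Then M2 = (M1 ⊕ M2) ⊕ M1 over the first 5 bytes.
byte 0: (b7 XOR 11) XOR 66 = a6 XOR 66 = c0
byte 1: (21 XOR ec) XOR 6c = cd XOR 6c = a1
byte 2: (8f XOR 0b) XOR 61 = 84 XOR 61 = e5
byte 3: (10 XOR 90) XOR 67 = 80 XOR 67 = e7
byte 4: (d7 XOR 67) XOR 7b = b0 XOR 7b = cb

c0 a1 e5 e7 cb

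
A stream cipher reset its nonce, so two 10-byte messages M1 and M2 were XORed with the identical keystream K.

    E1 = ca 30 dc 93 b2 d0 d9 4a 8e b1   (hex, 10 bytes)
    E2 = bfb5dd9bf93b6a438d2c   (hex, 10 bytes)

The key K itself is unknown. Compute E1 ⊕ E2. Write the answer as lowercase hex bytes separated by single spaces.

E1 ⊕ E2 = (M1 ⊕ K) ⊕ (M2 ⊕ K) = M1 ⊕ M2 — the shared key cancels under XOR.
byte 0: 202 XOR 191 = 117
byte 1:  48 XOR 181 = 133
byte 2: 220 XOR 221 =   1
byte 3: 147 XOR 155 =   8
byte 4: 178 XOR 249 =  75
byte 5: 208 XOR  59 = 235
byte 6: 217 XOR 106 = 179
byte 7:  74 XOR  67 =   9
byte 8: 142 XOR 141 =   3
byte 9: 177 XOR  44 = 157

75 85 01 08 4b eb b3 09 03 9d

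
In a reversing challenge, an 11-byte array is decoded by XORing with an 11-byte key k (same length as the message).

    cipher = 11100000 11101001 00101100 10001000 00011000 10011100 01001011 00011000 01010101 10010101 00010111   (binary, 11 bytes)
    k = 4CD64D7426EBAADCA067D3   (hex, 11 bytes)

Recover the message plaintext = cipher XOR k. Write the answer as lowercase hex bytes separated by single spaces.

ac 3f 61 fc 3e 77 e1 c4 f5 f2 c4

XOR is its own inverse, so applying the key byte-wise gives the result directly.
byte 0: 11100000 xor 01001100 = 10101100
byte 1: 11101001 xor 11010110 = 00111111
byte 2: 00101100 xor 01001101 = 01100001
byte 3: 10001000 xor 01110100 = 11111100
byte 4: 00011000 xor 00100110 = 00111110
byte 5: 10011100 xor 11101011 = 01110111
byte 6: 01001011 xor 10101010 = 11100001
byte 7: 00011000 xor 11011100 = 11000100
byte 8: 01010101 xor 10100000 = 11110101
byte 9: 10010101 xor 01100111 = 11110010
byte 10: 00010111 xor 11010011 = 11000100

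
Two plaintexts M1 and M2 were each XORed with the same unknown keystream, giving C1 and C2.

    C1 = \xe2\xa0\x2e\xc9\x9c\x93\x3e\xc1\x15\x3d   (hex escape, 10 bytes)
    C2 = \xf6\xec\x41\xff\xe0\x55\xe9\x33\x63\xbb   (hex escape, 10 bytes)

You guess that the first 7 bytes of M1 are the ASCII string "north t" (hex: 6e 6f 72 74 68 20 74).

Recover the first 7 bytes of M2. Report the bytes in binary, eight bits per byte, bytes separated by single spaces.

First, C1 ⊕ C2 = (M1 ⊕ K) ⊕ (M2 ⊕ K) = M1 ⊕ M2, so the key drops out. Then M2 = (M1 ⊕ M2) ⊕ M1 over the first 7 bytes.
byte 0: (e2 ⊕ f6) ⊕ 6e = 14 ⊕ 6e = 7a
byte 1: (a0 ⊕ ec) ⊕ 6f = 4c ⊕ 6f = 23
byte 2: (2e ⊕ 41) ⊕ 72 = 6f ⊕ 72 = 1d
byte 3: (c9 ⊕ ff) ⊕ 74 = 36 ⊕ 74 = 42
byte 4: (9c ⊕ e0) ⊕ 68 = 7c ⊕ 68 = 14
byte 5: (93 ⊕ 55) ⊕ 20 = c6 ⊕ 20 = e6
byte 6: (3e ⊕ e9) ⊕ 74 = d7 ⊕ 74 = a3

01111010 00100011 00011101 01000010 00010100 11100110 10100011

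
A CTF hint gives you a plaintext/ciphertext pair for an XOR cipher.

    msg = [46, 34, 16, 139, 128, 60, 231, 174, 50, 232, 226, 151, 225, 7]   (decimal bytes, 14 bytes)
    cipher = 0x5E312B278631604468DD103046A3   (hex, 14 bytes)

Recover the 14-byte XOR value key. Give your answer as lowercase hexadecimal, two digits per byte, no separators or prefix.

Since cipher = msg ⊕ key, XORing both sides with msg gives key = msg ⊕ cipher.
 46 xor  94 = 112
 34 xor  49 =  19
 16 xor  43 =  59
139 xor  39 = 172
128 xor 134 =   6
 60 xor  49 =  13
231 xor  96 = 135
174 xor  68 = 234
 50 xor 104 =  90
232 xor 221 =  53
226 xor  16 = 242
151 xor  48 = 167
225 xor  70 = 167
  7 xor 163 = 164

70133bac060d87ea5a35f2a7a7a4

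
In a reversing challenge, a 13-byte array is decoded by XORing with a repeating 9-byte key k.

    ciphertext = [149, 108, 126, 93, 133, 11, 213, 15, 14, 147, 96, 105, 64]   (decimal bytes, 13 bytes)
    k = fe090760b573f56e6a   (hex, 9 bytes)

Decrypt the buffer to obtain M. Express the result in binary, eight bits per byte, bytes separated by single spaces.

The 9-byte key repeats, so the effective keystream is fe 09 07 60 b5 73 f5 6e 6a fe 09 07 60.
byte 0: 95 xor fe = 6b
byte 1: 6c xor 09 = 65
byte 2: 7e xor 07 = 79
byte 3: 5d xor 60 = 3d
byte 4: 85 xor b5 = 30
byte 5: 0b xor 73 = 78
byte 6: d5 xor f5 = 20
byte 7: 0f xor 6e = 61
byte 8: 0e xor 6a = 64
byte 9: 93 xor fe = 6d
byte 10: 60 xor 09 = 69
byte 11: 69 xor 07 = 6e
byte 12: 40 xor 60 = 20

01101011 01100101 01111001 00111101 00110000 01111000 00100000 01100001 01100100 01101101 01101001 01101110 00100000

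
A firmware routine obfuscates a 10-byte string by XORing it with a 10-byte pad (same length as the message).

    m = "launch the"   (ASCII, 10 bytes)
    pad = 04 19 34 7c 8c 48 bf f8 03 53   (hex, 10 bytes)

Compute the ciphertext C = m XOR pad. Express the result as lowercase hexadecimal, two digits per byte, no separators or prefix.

6c xor 04 = 68
61 xor 19 = 78
75 xor 34 = 41
6e xor 7c = 12
63 xor 8c = ef
68 xor 48 = 20
20 xor bf = 9f
74 xor f8 = 8c
68 xor 03 = 6b
65 xor 53 = 36

68784112ef209f8c6b36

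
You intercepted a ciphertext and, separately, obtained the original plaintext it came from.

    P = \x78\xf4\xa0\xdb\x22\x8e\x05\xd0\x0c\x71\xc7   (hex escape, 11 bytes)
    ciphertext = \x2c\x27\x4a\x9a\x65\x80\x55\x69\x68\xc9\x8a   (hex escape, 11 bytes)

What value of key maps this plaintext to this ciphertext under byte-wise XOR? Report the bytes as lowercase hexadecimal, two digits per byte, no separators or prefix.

54d3ea41470e50b964b84d

Since ciphertext = P ⊕ key, XORing both sides with P gives key = P ⊕ ciphertext.
78 xor 2c = 54
f4 xor 27 = d3
a0 xor 4a = ea
db xor 9a = 41
22 xor 65 = 47
8e xor 80 = 0e
05 xor 55 = 50
d0 xor 69 = b9
0c xor 68 = 64
71 xor c9 = b8
c7 xor 8a = 4d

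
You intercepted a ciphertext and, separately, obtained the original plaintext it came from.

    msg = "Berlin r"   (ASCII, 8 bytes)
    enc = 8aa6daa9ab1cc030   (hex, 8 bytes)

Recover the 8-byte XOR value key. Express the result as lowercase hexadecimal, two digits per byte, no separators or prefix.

Since enc = msg ⊕ key, XORing both sides with msg gives key = msg ⊕ enc.
 66 xor 138 = 200
101 xor 166 = 195
114 xor 218 = 168
108 xor 169 = 197
105 xor 171 = 194
110 xor  28 = 114
 32 xor 192 = 224
114 xor  48 =  66

c8c3a8c5c272e042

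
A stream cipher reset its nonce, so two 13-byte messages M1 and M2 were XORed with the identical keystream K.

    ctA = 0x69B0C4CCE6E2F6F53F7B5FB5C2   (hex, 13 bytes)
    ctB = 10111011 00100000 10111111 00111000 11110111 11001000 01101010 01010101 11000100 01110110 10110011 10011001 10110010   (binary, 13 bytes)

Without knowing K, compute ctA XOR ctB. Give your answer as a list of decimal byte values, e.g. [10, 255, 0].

[210, 144, 123, 244, 17, 42, 156, 160, 251, 13, 236, 44, 112]

ctA ⊕ ctB = (M1 ⊕ K) ⊕ (M2 ⊕ K) = M1 ⊕ M2 — the shared key cancels under XOR.
byte 0: 69 ⊕ bb = d2
byte 1: b0 ⊕ 20 = 90
byte 2: c4 ⊕ bf = 7b
byte 3: cc ⊕ 38 = f4
byte 4: e6 ⊕ f7 = 11
byte 5: e2 ⊕ c8 = 2a
byte 6: f6 ⊕ 6a = 9c
byte 7: f5 ⊕ 55 = a0
byte 8: 3f ⊕ c4 = fb
byte 9: 7b ⊕ 76 = 0d
byte 10: 5f ⊕ b3 = ec
byte 11: b5 ⊕ 99 = 2c
byte 12: c2 ⊕ b2 = 70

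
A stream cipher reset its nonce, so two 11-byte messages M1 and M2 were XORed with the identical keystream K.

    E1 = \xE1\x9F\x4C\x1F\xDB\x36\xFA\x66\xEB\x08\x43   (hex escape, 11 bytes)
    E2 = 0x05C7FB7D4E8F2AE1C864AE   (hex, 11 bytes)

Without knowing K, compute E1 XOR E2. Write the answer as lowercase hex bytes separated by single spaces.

e4 58 b7 62 95 b9 d0 87 23 6c ed

E1 ⊕ E2 = (M1 ⊕ K) ⊕ (M2 ⊕ K) = M1 ⊕ M2 — the shared key cancels under XOR.
e1 ⊕ 05 = e4
9f ⊕ c7 = 58
4c ⊕ fb = b7
1f ⊕ 7d = 62
db ⊕ 4e = 95
36 ⊕ 8f = b9
fa ⊕ 2a = d0
66 ⊕ e1 = 87
eb ⊕ c8 = 23
08 ⊕ 64 = 6c
43 ⊕ ae = ed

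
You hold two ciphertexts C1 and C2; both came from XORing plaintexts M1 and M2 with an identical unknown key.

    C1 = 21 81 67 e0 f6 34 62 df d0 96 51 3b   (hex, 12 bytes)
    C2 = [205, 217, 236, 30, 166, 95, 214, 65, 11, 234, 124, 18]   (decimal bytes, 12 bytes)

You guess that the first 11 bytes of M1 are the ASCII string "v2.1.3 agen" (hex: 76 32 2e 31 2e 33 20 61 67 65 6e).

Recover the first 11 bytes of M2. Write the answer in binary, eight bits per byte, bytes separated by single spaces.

10011010 01101010 10100101 11001111 01111110 01011000 10010100 11111111 10111100 00011001 01000011

First, C1 ⊕ C2 = (M1 ⊕ K) ⊕ (M2 ⊕ K) = M1 ⊕ M2, so the key drops out. Then M2 = (M1 ⊕ M2) ⊕ M1 over the first 11 bytes.
byte 0: (21 ^ cd) ^ 76 = ec ^ 76 = 9a
byte 1: (81 ^ d9) ^ 32 = 58 ^ 32 = 6a
byte 2: (67 ^ ec) ^ 2e = 8b ^ 2e = a5
byte 3: (e0 ^ 1e) ^ 31 = fe ^ 31 = cf
byte 4: (f6 ^ a6) ^ 2e = 50 ^ 2e = 7e
byte 5: (34 ^ 5f) ^ 33 = 6b ^ 33 = 58
byte 6: (62 ^ d6) ^ 20 = b4 ^ 20 = 94
byte 7: (df ^ 41) ^ 61 = 9e ^ 61 = ff
byte 8: (d0 ^ 0b) ^ 67 = db ^ 67 = bc
byte 9: (96 ^ ea) ^ 65 = 7c ^ 65 = 19
byte 10: (51 ^ 7c) ^ 6e = 2d ^ 6e = 43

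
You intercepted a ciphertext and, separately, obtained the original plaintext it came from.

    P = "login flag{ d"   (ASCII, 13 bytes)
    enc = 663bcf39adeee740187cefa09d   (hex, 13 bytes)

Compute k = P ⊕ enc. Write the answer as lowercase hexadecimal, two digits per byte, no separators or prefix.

Since enc = P ⊕ k, XORing both sides with P gives k = P ⊕ enc.
byte 0: 6c ^ 66 = 0a
byte 1: 6f ^ 3b = 54
byte 2: 67 ^ cf = a8
byte 3: 69 ^ 39 = 50
byte 4: 6e ^ ad = c3
byte 5: 20 ^ ee = ce
byte 6: 66 ^ e7 = 81
byte 7: 6c ^ 40 = 2c
byte 8: 61 ^ 18 = 79
byte 9: 67 ^ 7c = 1b
byte 10: 7b ^ ef = 94
byte 11: 20 ^ a0 = 80
byte 12: 64 ^ 9d = f9

0a54a850c3ce812c791b9480f9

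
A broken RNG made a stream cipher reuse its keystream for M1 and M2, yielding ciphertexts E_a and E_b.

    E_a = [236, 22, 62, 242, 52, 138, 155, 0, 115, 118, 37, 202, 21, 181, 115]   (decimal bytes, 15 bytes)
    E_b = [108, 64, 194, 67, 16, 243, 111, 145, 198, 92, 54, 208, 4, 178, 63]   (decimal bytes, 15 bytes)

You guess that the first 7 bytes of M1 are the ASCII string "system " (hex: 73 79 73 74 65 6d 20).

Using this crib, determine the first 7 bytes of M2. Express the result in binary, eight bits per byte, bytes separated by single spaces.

11110011 00101111 10001111 11000101 01000001 00010100 11010100

First, E_a ⊕ E_b = (M1 ⊕ K) ⊕ (M2 ⊕ K) = M1 ⊕ M2, so the key drops out. Then M2 = (M1 ⊕ M2) ⊕ M1 over the first 7 bytes.
byte 0: (ec ^ 6c) ^ 73 = 80 ^ 73 = f3
byte 1: (16 ^ 40) ^ 79 = 56 ^ 79 = 2f
byte 2: (3e ^ c2) ^ 73 = fc ^ 73 = 8f
byte 3: (f2 ^ 43) ^ 74 = b1 ^ 74 = c5
byte 4: (34 ^ 10) ^ 65 = 24 ^ 65 = 41
byte 5: (8a ^ f3) ^ 6d = 79 ^ 6d = 14
byte 6: (9b ^ 6f) ^ 20 = f4 ^ 20 = d4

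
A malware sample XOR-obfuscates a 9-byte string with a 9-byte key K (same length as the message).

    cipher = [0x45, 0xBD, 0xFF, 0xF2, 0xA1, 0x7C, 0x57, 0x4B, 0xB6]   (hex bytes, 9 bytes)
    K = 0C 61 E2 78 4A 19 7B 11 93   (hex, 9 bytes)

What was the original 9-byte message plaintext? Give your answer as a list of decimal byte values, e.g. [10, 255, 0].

XOR is its own inverse, so applying the key byte-wise gives the result directly.
byte 0: 45 ⊕ 0c = 49
byte 1: bd ⊕ 61 = dc
byte 2: ff ⊕ e2 = 1d
byte 3: f2 ⊕ 78 = 8a
byte 4: a1 ⊕ 4a = eb
byte 5: 7c ⊕ 19 = 65
byte 6: 57 ⊕ 7b = 2c
byte 7: 4b ⊕ 11 = 5a
byte 8: b6 ⊕ 93 = 25

[73, 220, 29, 138, 235, 101, 44, 90, 37]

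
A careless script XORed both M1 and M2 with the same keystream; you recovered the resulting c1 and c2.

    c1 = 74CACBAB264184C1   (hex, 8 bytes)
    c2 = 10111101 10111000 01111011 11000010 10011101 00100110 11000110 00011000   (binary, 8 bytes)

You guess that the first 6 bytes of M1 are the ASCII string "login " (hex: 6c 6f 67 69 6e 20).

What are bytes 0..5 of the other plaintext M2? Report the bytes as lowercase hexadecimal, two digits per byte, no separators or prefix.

a51dd700d547

First, c1 ⊕ c2 = (M1 ⊕ K) ⊕ (M2 ⊕ K) = M1 ⊕ M2, so the key drops out. Then M2 = (M1 ⊕ M2) ⊕ M1 over the first 6 bytes.
byte 0: (74 ⊕ bd) ⊕ 6c = c9 ⊕ 6c = a5
byte 1: (ca ⊕ b8) ⊕ 6f = 72 ⊕ 6f = 1d
byte 2: (cb ⊕ 7b) ⊕ 67 = b0 ⊕ 67 = d7
byte 3: (ab ⊕ c2) ⊕ 69 = 69 ⊕ 69 = 00
byte 4: (26 ⊕ 9d) ⊕ 6e = bb ⊕ 6e = d5
byte 5: (41 ⊕ 26) ⊕ 20 = 67 ⊕ 20 = 47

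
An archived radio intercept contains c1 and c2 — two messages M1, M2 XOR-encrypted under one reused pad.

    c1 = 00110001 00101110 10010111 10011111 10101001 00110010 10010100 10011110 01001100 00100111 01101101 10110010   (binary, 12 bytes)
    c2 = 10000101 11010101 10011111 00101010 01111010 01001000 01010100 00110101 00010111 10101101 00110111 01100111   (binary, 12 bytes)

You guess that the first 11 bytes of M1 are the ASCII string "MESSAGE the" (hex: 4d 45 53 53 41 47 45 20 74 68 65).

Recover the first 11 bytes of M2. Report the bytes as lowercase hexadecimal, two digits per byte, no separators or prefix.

First, c1 ⊕ c2 = (M1 ⊕ K) ⊕ (M2 ⊕ K) = M1 ⊕ M2, so the key drops out. Then M2 = (M1 ⊕ M2) ⊕ M1 over the first 11 bytes.
byte 0: (31 ^ 85) ^ 4d = b4 ^ 4d = f9
byte 1: (2e ^ d5) ^ 45 = fb ^ 45 = be
byte 2: (97 ^ 9f) ^ 53 = 08 ^ 53 = 5b
byte 3: (9f ^ 2a) ^ 53 = b5 ^ 53 = e6
byte 4: (a9 ^ 7a) ^ 41 = d3 ^ 41 = 92
byte 5: (32 ^ 48) ^ 47 = 7a ^ 47 = 3d
byte 6: (94 ^ 54) ^ 45 = c0 ^ 45 = 85
byte 7: (9e ^ 35) ^ 20 = ab ^ 20 = 8b
byte 8: (4c ^ 17) ^ 74 = 5b ^ 74 = 2f
byte 9: (27 ^ ad) ^ 68 = 8a ^ 68 = e2
byte 10: (6d ^ 37) ^ 65 = 5a ^ 65 = 3f

f9be5be6923d858b2fe23f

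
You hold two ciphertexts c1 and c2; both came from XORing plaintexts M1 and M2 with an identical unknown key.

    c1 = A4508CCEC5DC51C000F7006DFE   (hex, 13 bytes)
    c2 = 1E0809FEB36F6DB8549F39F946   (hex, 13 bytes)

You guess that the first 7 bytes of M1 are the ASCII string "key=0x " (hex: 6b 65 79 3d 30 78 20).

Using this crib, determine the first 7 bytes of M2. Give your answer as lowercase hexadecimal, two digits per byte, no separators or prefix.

First, c1 ⊕ c2 = (M1 ⊕ K) ⊕ (M2 ⊕ K) = M1 ⊕ M2, so the key drops out. Then M2 = (M1 ⊕ M2) ⊕ M1 over the first 7 bytes.
byte 0: (a4 xor 1e) xor 6b = ba xor 6b = d1
byte 1: (50 xor 08) xor 65 = 58 xor 65 = 3d
byte 2: (8c xor 09) xor 79 = 85 xor 79 = fc
byte 3: (ce xor fe) xor 3d = 30 xor 3d = 0d
byte 4: (c5 xor b3) xor 30 = 76 xor 30 = 46
byte 5: (dc xor 6f) xor 78 = b3 xor 78 = cb
byte 6: (51 xor 6d) xor 20 = 3c xor 20 = 1c

d13dfc0d46cb1c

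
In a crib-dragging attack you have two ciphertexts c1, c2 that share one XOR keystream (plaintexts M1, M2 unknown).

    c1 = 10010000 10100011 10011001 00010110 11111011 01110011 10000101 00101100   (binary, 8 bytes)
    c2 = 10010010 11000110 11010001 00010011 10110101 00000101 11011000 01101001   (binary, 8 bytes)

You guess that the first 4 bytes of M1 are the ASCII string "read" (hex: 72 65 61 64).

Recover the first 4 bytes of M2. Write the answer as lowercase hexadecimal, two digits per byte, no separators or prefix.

70002961

First, c1 ⊕ c2 = (M1 ⊕ K) ⊕ (M2 ⊕ K) = M1 ⊕ M2, so the key drops out. Then M2 = (M1 ⊕ M2) ⊕ M1 over the first 4 bytes.
byte 0: (90 XOR 92) XOR 72 = 02 XOR 72 = 70
byte 1: (a3 XOR c6) XOR 65 = 65 XOR 65 = 00
byte 2: (99 XOR d1) XOR 61 = 48 XOR 61 = 29
byte 3: (16 XOR 13) XOR 64 = 05 XOR 64 = 61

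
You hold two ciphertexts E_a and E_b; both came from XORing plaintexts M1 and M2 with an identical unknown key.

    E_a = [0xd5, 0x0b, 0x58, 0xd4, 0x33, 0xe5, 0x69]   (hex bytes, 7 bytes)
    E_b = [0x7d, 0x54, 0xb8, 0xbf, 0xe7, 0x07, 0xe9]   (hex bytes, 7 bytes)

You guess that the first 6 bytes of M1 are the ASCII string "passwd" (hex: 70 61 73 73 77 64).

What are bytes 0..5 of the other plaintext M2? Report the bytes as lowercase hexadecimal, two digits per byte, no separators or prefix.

d83e9318a386

First, E_a ⊕ E_b = (M1 ⊕ K) ⊕ (M2 ⊕ K) = M1 ⊕ M2, so the key drops out. Then M2 = (M1 ⊕ M2) ⊕ M1 over the first 6 bytes.
byte 0: (d5 xor 7d) xor 70 = a8 xor 70 = d8
byte 1: (0b xor 54) xor 61 = 5f xor 61 = 3e
byte 2: (58 xor b8) xor 73 = e0 xor 73 = 93
byte 3: (d4 xor bf) xor 73 = 6b xor 73 = 18
byte 4: (33 xor e7) xor 77 = d4 xor 77 = a3
byte 5: (e5 xor 07) xor 64 = e2 xor 64 = 86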